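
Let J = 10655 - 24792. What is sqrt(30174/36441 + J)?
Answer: I*sqrt(2085786647907)/12147 ≈ 118.9*I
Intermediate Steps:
J = -14137
sqrt(30174/36441 + J) = sqrt(30174/36441 - 14137) = sqrt(30174*(1/36441) - 14137) = sqrt(10058/12147 - 14137) = sqrt(-171712081/12147) = I*sqrt(2085786647907)/12147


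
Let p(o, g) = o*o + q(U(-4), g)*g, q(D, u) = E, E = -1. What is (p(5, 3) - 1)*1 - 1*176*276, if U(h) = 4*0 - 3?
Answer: -48555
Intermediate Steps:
U(h) = -3 (U(h) = 0 - 3 = -3)
q(D, u) = -1
p(o, g) = o**2 - g (p(o, g) = o*o - g = o**2 - g)
(p(5, 3) - 1)*1 - 1*176*276 = ((5**2 - 1*3) - 1)*1 - 1*176*276 = ((25 - 3) - 1)*1 - 176*276 = (22 - 1)*1 - 48576 = 21*1 - 48576 = 21 - 48576 = -48555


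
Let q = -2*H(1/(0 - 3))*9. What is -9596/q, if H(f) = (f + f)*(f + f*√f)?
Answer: 7197/4 - 2399*I*√3/4 ≈ 1799.3 - 1038.8*I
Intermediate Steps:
H(f) = 2*f*(f + f^(3/2)) (H(f) = (2*f)*(f + f^(3/2)) = 2*f*(f + f^(3/2)))
q = -4 - 4*I*√3/3 (q = -2*(2*(1/(0 - 3))² + 2*(1/(0 - 3))^(5/2))*9 = -2*(2*(1/(-3))² + 2*(1/(-3))^(5/2))*9 = -2*(2*(-⅓)² + 2*(-⅓)^(5/2))*9 = -2*(2*(⅑) + 2*(I*√3/27))*9 = -2*(2/9 + 2*I*√3/27)*9 = (-4/9 - 4*I*√3/27)*9 = -4 - 4*I*√3/3 ≈ -4.0 - 2.3094*I)
-9596/q = -9596/(-4 - 4*I*√3/3)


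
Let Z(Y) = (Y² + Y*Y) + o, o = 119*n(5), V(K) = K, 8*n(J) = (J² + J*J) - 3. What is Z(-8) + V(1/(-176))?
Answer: 145573/176 ≈ 827.12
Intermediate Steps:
n(J) = -3/8 + J²/4 (n(J) = ((J² + J*J) - 3)/8 = ((J² + J²) - 3)/8 = (2*J² - 3)/8 = (-3 + 2*J²)/8 = -3/8 + J²/4)
o = 5593/8 (o = 119*(-3/8 + (¼)*5²) = 119*(-3/8 + (¼)*25) = 119*(-3/8 + 25/4) = 119*(47/8) = 5593/8 ≈ 699.13)
Z(Y) = 5593/8 + 2*Y² (Z(Y) = (Y² + Y*Y) + 5593/8 = (Y² + Y²) + 5593/8 = 2*Y² + 5593/8 = 5593/8 + 2*Y²)
Z(-8) + V(1/(-176)) = (5593/8 + 2*(-8)²) + 1/(-176) = (5593/8 + 2*64) - 1/176 = (5593/8 + 128) - 1/176 = 6617/8 - 1/176 = 145573/176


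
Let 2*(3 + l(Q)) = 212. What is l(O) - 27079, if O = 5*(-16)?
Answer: -26976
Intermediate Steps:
O = -80
l(Q) = 103 (l(Q) = -3 + (½)*212 = -3 + 106 = 103)
l(O) - 27079 = 103 - 27079 = -26976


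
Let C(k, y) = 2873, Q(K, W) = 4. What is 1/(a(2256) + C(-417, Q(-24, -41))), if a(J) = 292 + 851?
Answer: 1/4016 ≈ 0.00024900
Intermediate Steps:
a(J) = 1143
1/(a(2256) + C(-417, Q(-24, -41))) = 1/(1143 + 2873) = 1/4016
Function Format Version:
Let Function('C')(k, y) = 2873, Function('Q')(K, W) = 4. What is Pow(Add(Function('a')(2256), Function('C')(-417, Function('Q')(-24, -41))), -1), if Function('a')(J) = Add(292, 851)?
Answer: Rational(1, 4016) ≈ 0.00024900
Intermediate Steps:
Function('a')(J) = 1143
Pow(Add(Function('a')(2256), Function('C')(-417, Function('Q')(-24, -41))), -1) = Pow(Add(1143, 2873), -1) = Pow(4016, -1) = Rational(1, 4016)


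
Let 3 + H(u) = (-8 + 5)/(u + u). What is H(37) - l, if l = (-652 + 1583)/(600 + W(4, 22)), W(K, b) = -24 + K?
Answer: -99697/21460 ≈ -4.6457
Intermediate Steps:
H(u) = -3 - 3/(2*u) (H(u) = -3 + (-8 + 5)/(u + u) = -3 - 3*1/(2*u) = -3 - 3/(2*u))
l = 931/580 (l = (-652 + 1583)/(600 + (-24 + 4)) = 931/(600 - 20) = 931/580 ≈ 1.6052)
H(37) - l = (-3 - 3/2/37) - 1*931/580 = (-3 - 3/2*1/37) - 931/580 = (-3 - 3/74) - 931/580 = -225/74 - 931/580 = -99697/21460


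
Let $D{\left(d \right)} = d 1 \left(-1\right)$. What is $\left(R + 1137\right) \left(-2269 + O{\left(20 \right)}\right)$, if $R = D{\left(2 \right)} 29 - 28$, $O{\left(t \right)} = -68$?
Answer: $-2456187$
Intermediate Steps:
$D{\left(d \right)} = - d$ ($D{\left(d \right)} = d \left(-1\right) = - d$)
$R = -86$ ($R = \left(-1\right) 2 \cdot 29 - 28 = \left(-2\right) 29 - 28 = -58 - 28 = -86$)
$\left(R + 1137\right) \left(-2269 + O{\left(20 \right)}\right) = \left(-86 + 1137\right) \left(-2269 - 68\right) = 1051 \left(-2337\right) = -2456187$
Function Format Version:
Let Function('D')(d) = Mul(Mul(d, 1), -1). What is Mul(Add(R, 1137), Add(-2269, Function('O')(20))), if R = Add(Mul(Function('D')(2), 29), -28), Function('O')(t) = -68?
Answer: -2456187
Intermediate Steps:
Function('D')(d) = Mul(-1, d) (Function('D')(d) = Mul(d, -1) = Mul(-1, d))
R = -86 (R = Add(Mul(Mul(-1, 2), 29), -28) = Add(Mul(-2, 29), -28) = Add(-58, -28) = -86)
Mul(Add(R, 1137), Add(-2269, Function('O')(20))) = Mul(Add(-86, 1137), Add(-2269, -68)) = Mul(1051, -2337) = -2456187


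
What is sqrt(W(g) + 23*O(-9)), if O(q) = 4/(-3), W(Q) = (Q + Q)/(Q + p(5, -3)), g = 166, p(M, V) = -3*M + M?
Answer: I*sqrt(4823)/13 ≈ 5.3421*I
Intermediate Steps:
p(M, V) = -2*M
W(Q) = 2*Q/(-10 + Q) (W(Q) = (Q + Q)/(Q - 2*5) = (2*Q)/(Q - 10) = (2*Q)/(-10 + Q) = 2*Q/(-10 + Q))
O(q) = -4/3 (O(q) = 4*(-1/3) = -4/3)
sqrt(W(g) + 23*O(-9)) = sqrt(2*166/(-10 + 166) + 23*(-4/3)) = sqrt(2*166/156 - 92/3) = sqrt(2*166*(1/156) - 92/3) = sqrt(83/39 - 92/3) = sqrt(-371/13) = I*sqrt(4823)/13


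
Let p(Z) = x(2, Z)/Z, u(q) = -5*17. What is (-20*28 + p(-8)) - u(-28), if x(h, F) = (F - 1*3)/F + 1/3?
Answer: -91241/192 ≈ -475.21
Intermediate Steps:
x(h, F) = ⅓ + (-3 + F)/F (x(h, F) = (F - 3)/F + 1*(⅓) = (-3 + F)/F + ⅓ = ⅓ + (-3 + F)/F)
u(q) = -85
p(Z) = (4/3 - 3/Z)/Z
(-20*28 + p(-8)) - u(-28) = (-20*28 + (⅓)*(-9 + 4*(-8))/(-8)²) - 1*(-85) = (-560 + (⅓)*(1/64)*(-9 - 32)) + 85 = (-560 + (⅓)*(1/64)*(-41)) + 85 = (-560 - 41/192) + 85 = -107561/192 + 85 = -91241/192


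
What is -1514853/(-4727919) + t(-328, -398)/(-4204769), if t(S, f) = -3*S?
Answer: 2121651553887/6626602415237 ≈ 0.32017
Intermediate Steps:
-1514853/(-4727919) + t(-328, -398)/(-4204769) = -1514853/(-4727919) - 3*(-328)/(-4204769) = -1514853*(-1/4727919) + 984*(-1/4204769) = 504951/1575973 - 984/4204769 = 2121651553887/6626602415237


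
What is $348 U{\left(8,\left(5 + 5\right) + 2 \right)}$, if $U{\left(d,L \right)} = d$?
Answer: $2784$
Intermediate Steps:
$348 U{\left(8,\left(5 + 5\right) + 2 \right)} = 348 \cdot 8 = 2784$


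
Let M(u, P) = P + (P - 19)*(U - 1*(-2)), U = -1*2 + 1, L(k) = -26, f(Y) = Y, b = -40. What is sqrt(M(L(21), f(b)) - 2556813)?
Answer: 4*I*sqrt(159807) ≈ 1599.0*I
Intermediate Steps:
U = -1 (U = -2 + 1 = -1)
M(u, P) = -19 + 2*P (M(u, P) = P + (P - 19)*(-1 - 1*(-2)) = P + (-19 + P)*(-1 + 2) = P + (-19 + P)*1 = P + (-19 + P) = -19 + 2*P)
sqrt(M(L(21), f(b)) - 2556813) = sqrt((-19 + 2*(-40)) - 2556813) = sqrt((-19 - 80) - 2556813) = sqrt(-99 - 2556813) = sqrt(-2556912) = 4*I*sqrt(159807)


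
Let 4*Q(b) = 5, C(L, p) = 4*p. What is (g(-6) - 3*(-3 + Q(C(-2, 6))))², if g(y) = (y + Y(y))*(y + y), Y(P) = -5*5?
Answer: 2277081/16 ≈ 1.4232e+5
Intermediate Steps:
Y(P) = -25
Q(b) = 5/4 (Q(b) = (¼)*5 = 5/4)
g(y) = 2*y*(-25 + y) (g(y) = (y - 25)*(y + y) = (-25 + y)*(2*y) = 2*y*(-25 + y))
(g(-6) - 3*(-3 + Q(C(-2, 6))))² = (2*(-6)*(-25 - 6) - 3*(-3 + 5/4))² = (2*(-6)*(-31) - 3*(-7/4))² = (372 + 21/4)² = (1509/4)² = 2277081/16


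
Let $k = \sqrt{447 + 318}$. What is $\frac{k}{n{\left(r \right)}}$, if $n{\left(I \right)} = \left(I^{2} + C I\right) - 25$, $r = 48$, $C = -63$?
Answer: $- \frac{3 \sqrt{85}}{745} \approx -0.037126$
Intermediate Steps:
$n{\left(I \right)} = -25 + I^{2} - 63 I$ ($n{\left(I \right)} = \left(I^{2} - 63 I\right) - 25 = -25 + I^{2} - 63 I$)
$k = 3 \sqrt{85}$ ($k = \sqrt{765} = 3 \sqrt{85} \approx 27.659$)
$\frac{k}{n{\left(r \right)}} = \frac{3 \sqrt{85}}{-25 + 48^{2} - 3024} = \frac{3 \sqrt{85}}{-25 + 2304 - 3024} = \frac{3 \sqrt{85}}{-745} = 3 \sqrt{85} \left(- \frac{1}{745}\right) = - \frac{3 \sqrt{85}}{745}$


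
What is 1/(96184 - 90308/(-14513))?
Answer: 14513/1396008700 ≈ 1.0396e-5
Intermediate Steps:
1/(96184 - 90308/(-14513)) = 1/(96184 - 90308*(-1/14513)) = 1/(96184 + 90308/14513) = 1/(1396008700/14513) = 14513/1396008700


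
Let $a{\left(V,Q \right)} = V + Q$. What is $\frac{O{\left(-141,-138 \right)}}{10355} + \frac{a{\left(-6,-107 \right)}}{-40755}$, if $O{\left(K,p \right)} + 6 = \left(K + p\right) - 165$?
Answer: $- \frac{180733}{4442295} \approx -0.040685$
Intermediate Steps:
$O{\left(K,p \right)} = -171 + K + p$ ($O{\left(K,p \right)} = -6 - \left(165 - K - p\right) = -6 + \left(-165 + K + p\right) = -171 + K + p$)
$a{\left(V,Q \right)} = Q + V$
$\frac{O{\left(-141,-138 \right)}}{10355} + \frac{a{\left(-6,-107 \right)}}{-40755} = \frac{-171 - 141 - 138}{10355} + \frac{-107 - 6}{-40755} = \left(-450\right) \frac{1}{10355} - - \frac{113}{40755} = - \frac{90}{2071} + \frac{113}{40755} = - \frac{180733}{4442295}$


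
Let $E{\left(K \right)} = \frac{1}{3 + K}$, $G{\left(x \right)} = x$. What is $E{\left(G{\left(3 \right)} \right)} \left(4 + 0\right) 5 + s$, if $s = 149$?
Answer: $\frac{457}{3} \approx 152.33$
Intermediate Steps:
$E{\left(G{\left(3 \right)} \right)} \left(4 + 0\right) 5 + s = \frac{\left(4 + 0\right) 5}{3 + 3} + 149 = \frac{4 \cdot 5}{6} + 149 = \frac{1}{6} \cdot 20 + 149 = \frac{10}{3} + 149 = \frac{457}{3}$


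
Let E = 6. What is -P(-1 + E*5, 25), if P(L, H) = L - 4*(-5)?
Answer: -49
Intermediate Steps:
P(L, H) = 20 + L (P(L, H) = L + 20 = 20 + L)
-P(-1 + E*5, 25) = -(20 + (-1 + 6*5)) = -(20 + (-1 + 30)) = -(20 + 29) = -1*49 = -49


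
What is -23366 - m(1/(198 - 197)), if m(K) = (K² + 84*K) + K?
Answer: -23452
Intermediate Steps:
m(K) = K² + 85*K
-23366 - m(1/(198 - 197)) = -23366 - (85 + 1/(198 - 197))/(198 - 197) = -23366 - (85 + 1/1)/1 = -23366 - (85 + 1) = -23366 - 86 = -23452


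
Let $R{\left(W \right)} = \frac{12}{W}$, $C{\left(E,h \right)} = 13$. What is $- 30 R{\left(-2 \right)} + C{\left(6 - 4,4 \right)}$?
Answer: $193$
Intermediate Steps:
$- 30 R{\left(-2 \right)} + C{\left(6 - 4,4 \right)} = - 30 \frac{12}{-2} + 13 = - 30 \cdot 12 \left(- \frac{1}{2}\right) + 13 = \left(-30\right) \left(-6\right) + 13 = 180 + 13 = 193$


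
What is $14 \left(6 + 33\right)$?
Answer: $546$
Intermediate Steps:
$14 \left(6 + 33\right) = 14 \cdot 39 = 546$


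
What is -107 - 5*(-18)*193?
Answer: 17263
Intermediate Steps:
-107 - 5*(-18)*193 = -107 + 90*193 = -107 + 17370 = 17263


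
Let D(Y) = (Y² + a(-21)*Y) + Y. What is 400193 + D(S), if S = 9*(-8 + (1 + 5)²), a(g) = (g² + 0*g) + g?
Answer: 569789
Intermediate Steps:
a(g) = g + g² (a(g) = (g² + 0) + g = g² + g = g + g²)
S = 252 (S = 9*(-8 + 6²) = 9*(-8 + 36) = 9*28 = 252)
D(Y) = Y² + 421*Y (D(Y) = (Y² + (-21*(1 - 21))*Y) + Y = (Y² + (-21*(-20))*Y) + Y = (Y² + 420*Y) + Y = Y² + 421*Y)
400193 + D(S) = 400193 + 252*(421 + 252) = 400193 + 252*673 = 400193 + 169596 = 569789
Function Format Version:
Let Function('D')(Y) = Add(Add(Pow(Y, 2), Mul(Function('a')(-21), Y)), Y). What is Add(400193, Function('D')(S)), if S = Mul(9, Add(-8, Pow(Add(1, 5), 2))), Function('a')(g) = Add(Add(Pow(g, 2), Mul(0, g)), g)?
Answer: 569789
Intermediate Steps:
Function('a')(g) = Add(g, Pow(g, 2)) (Function('a')(g) = Add(Add(Pow(g, 2), 0), g) = Add(Pow(g, 2), g) = Add(g, Pow(g, 2)))
S = 252 (S = Mul(9, Add(-8, Pow(6, 2))) = Mul(9, Add(-8, 36)) = Mul(9, 28) = 252)
Function('D')(Y) = Add(Pow(Y, 2), Mul(421, Y)) (Function('D')(Y) = Add(Add(Pow(Y, 2), Mul(Mul(-21, Add(1, -21)), Y)), Y) = Add(Add(Pow(Y, 2), Mul(Mul(-21, -20), Y)), Y) = Add(Add(Pow(Y, 2), Mul(420, Y)), Y) = Add(Pow(Y, 2), Mul(421, Y)))
Add(400193, Function('D')(S)) = Add(400193, Mul(252, Add(421, 252))) = Add(400193, Mul(252, 673)) = Add(400193, 169596) = 569789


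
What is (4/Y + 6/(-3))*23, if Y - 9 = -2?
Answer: -230/7 ≈ -32.857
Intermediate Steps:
Y = 7 (Y = 9 - 2 = 7)
(4/Y + 6/(-3))*23 = (4/7 + 6/(-3))*23 = (4*(⅐) + 6*(-⅓))*23 = (4/7 - 2)*23 = -10/7*23 = -230/7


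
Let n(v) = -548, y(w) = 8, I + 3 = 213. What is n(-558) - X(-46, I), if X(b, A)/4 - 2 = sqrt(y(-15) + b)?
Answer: -556 - 4*I*sqrt(38) ≈ -556.0 - 24.658*I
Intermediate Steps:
I = 210 (I = -3 + 213 = 210)
X(b, A) = 8 + 4*sqrt(8 + b)
n(-558) - X(-46, I) = -548 - (8 + 4*sqrt(8 - 46)) = -548 - (8 + 4*sqrt(-38)) = -548 - (8 + 4*(I*sqrt(38))) = -548 - (8 + 4*I*sqrt(38)) = -548 + (-8 - 4*I*sqrt(38)) = -556 - 4*I*sqrt(38)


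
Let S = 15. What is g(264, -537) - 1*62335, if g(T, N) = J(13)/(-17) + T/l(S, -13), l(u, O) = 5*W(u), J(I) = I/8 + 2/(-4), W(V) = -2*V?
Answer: -211945209/3400 ≈ -62337.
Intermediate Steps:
J(I) = -1/2 + I/8 (J(I) = I*(1/8) + 2*(-1/4) = I/8 - 1/2 = -1/2 + I/8)
l(u, O) = -10*u (l(u, O) = 5*(-2*u) = -10*u)
g(T, N) = -9/136 - T/150 (g(T, N) = (-1/2 + (1/8)*13)/(-17) + T/((-10*15)) = (-1/2 + 13/8)*(-1/17) + T/(-150) = (9/8)*(-1/17) + T*(-1/150) = -9/136 - T/150)
g(264, -537) - 1*62335 = (-9/136 - 1/150*264) - 1*62335 = (-9/136 - 44/25) - 62335 = -6209/3400 - 62335 = -211945209/3400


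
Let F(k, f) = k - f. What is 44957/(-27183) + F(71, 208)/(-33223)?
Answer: -1489882340/903100809 ≈ -1.6497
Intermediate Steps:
44957/(-27183) + F(71, 208)/(-33223) = 44957/(-27183) + (71 - 1*208)/(-33223) = 44957*(-1/27183) + (71 - 208)*(-1/33223) = -44957/27183 - 137*(-1/33223) = -44957/27183 + 137/33223 = -1489882340/903100809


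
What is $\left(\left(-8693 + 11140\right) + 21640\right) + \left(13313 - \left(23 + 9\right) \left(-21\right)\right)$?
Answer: $38072$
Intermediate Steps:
$\left(\left(-8693 + 11140\right) + 21640\right) + \left(13313 - \left(23 + 9\right) \left(-21\right)\right) = \left(2447 + 21640\right) + \left(13313 - 32 \left(-21\right)\right) = 24087 + \left(13313 - -672\right) = 24087 + \left(13313 + 672\right) = 24087 + 13985 = 38072$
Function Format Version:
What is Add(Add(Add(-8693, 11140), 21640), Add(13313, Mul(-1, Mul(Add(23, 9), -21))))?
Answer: 38072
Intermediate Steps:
Add(Add(Add(-8693, 11140), 21640), Add(13313, Mul(-1, Mul(Add(23, 9), -21)))) = Add(Add(2447, 21640), Add(13313, Mul(-1, Mul(32, -21)))) = Add(24087, Add(13313, Mul(-1, -672))) = Add(24087, Add(13313, 672)) = Add(24087, 13985) = 38072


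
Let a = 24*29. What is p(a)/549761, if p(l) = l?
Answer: 696/549761 ≈ 0.0012660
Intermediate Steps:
a = 696
p(a)/549761 = 696/549761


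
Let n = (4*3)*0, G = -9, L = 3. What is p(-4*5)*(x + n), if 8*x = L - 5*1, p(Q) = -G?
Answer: -9/4 ≈ -2.2500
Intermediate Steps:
p(Q) = 9 (p(Q) = -1*(-9) = 9)
x = -¼ (x = (3 - 5*1)/8 = (3 - 5)/8 = (⅛)*(-2) = -¼ ≈ -0.25000)
n = 0 (n = 12*0 = 0)
p(-4*5)*(x + n) = 9*(-¼ + 0) = 9*(-¼) = -9/4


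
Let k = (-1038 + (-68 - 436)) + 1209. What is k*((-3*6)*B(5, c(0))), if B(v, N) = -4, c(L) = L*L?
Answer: -23976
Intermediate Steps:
c(L) = L²
k = -333 (k = (-1038 - 504) + 1209 = -1542 + 1209 = -333)
k*((-3*6)*B(5, c(0))) = -333*(-3*6)*(-4) = -(-5994)*(-4) = -333*72 = -23976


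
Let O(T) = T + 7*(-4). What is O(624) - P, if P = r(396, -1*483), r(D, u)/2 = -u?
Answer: -370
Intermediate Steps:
O(T) = -28 + T (O(T) = T - 28 = -28 + T)
r(D, u) = -2*u (r(D, u) = 2*(-u) = -2*u)
P = 966 (P = -(-2)*483 = -2*(-483) = 966)
O(624) - P = (-28 + 624) - 1*966 = 596 - 966 = -370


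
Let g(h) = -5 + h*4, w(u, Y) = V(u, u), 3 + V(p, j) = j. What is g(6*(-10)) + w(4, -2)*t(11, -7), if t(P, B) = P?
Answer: -234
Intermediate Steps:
V(p, j) = -3 + j
w(u, Y) = -3 + u
g(h) = -5 + 4*h
g(6*(-10)) + w(4, -2)*t(11, -7) = (-5 + 4*(6*(-10))) + (-3 + 4)*11 = (-5 + 4*(-60)) + 1*11 = (-5 - 240) + 11 = -245 + 11 = -234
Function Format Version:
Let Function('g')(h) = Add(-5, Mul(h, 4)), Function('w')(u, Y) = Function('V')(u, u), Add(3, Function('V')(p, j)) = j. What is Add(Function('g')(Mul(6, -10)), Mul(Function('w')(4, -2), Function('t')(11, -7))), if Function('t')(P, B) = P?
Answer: -234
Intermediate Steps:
Function('V')(p, j) = Add(-3, j)
Function('w')(u, Y) = Add(-3, u)
Function('g')(h) = Add(-5, Mul(4, h))
Add(Function('g')(Mul(6, -10)), Mul(Function('w')(4, -2), Function('t')(11, -7))) = Add(Add(-5, Mul(4, Mul(6, -10))), Mul(Add(-3, 4), 11)) = Add(Add(-5, Mul(4, -60)), Mul(1, 11)) = Add(Add(-5, -240), 11) = Add(-245, 11) = -234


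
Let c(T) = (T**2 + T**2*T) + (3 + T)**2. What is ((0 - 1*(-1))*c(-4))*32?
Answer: -1504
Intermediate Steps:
c(T) = T**2 + T**3 + (3 + T)**2 (c(T) = (T**2 + T**3) + (3 + T)**2 = T**2 + T**3 + (3 + T)**2)
((0 - 1*(-1))*c(-4))*32 = ((0 - 1*(-1))*((-4)**2 + (-4)**3 + (3 - 4)**2))*32 = ((0 + 1)*(16 - 64 + (-1)**2))*32 = (1*(16 - 64 + 1))*32 = (1*(-47))*32 = -47*32 = -1504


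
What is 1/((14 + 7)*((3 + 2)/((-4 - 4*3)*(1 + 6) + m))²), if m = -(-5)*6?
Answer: 6724/525 ≈ 12.808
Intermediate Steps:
m = 30 (m = -5*(-6) = 30)
1/((14 + 7)*((3 + 2)/((-4 - 4*3)*(1 + 6) + m))²) = 1/((14 + 7)*((3 + 2)/((-4 - 4*3)*(1 + 6) + 30))²) = 1/(21*(5/((-4 - 12)*7 + 30))²) = 1/(21*(5/(-16*7 + 30))²) = 1/(21*(5/(-112 + 30))²) = 1/(21*(5/(-82))²) = 1/(21*(5*(-1/82))²) = 1/(21*(-5/82)²) = 1/(21*(25/6724)) = 1/(525/6724) = 6724/525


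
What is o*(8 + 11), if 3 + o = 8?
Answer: 95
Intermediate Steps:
o = 5 (o = -3 + 8 = 5)
o*(8 + 11) = 5*(8 + 11) = 5*19 = 95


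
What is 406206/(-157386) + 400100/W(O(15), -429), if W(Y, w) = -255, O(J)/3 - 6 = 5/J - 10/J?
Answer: -7274939/4629 ≈ -1571.6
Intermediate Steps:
O(J) = 18 - 15/J (O(J) = 18 + 3*(5/J - 10/J) = 18 + 3*(-5/J) = 18 - 15/J)
406206/(-157386) + 400100/W(O(15), -429) = 406206/(-157386) + 400100/(-255) = 406206*(-1/157386) + 400100*(-1/255) = -67701/26231 - 80020/51 = -7274939/4629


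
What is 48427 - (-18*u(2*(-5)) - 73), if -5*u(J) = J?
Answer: 48536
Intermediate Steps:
u(J) = -J/5
48427 - (-18*u(2*(-5)) - 73) = 48427 - (-(-18)*2*(-5)/5 - 73) = 48427 - (-(-18)*(-10)/5 - 73) = 48427 - (-18*2 - 73) = 48427 - (-36 - 73) = 48427 - 1*(-109) = 48427 + 109 = 48536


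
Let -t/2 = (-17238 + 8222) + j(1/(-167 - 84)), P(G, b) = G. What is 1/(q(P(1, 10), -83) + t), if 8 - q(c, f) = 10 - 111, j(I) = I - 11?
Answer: 251/4558915 ≈ 5.5057e-5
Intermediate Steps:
j(I) = -11 + I
q(c, f) = 109 (q(c, f) = 8 - (10 - 111) = 8 - 1*(-101) = 8 + 101 = 109)
t = 4531556/251 (t = -2*((-17238 + 8222) + (-11 + 1/(-167 - 84))) = -2*(-9016 + (-11 + 1/(-251))) = -2*(-9016 + (-11 - 1/251)) = -2*(-9016 - 2762/251) = -2*(-2265778/251) = 4531556/251 ≈ 18054.)
1/(q(P(1, 10), -83) + t) = 1/(109 + 4531556/251) = 1/(4558915/251) = 251/4558915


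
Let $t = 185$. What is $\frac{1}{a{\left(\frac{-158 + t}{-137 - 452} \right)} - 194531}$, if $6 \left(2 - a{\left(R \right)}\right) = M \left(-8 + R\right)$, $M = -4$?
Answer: $- \frac{1767}{343742221} \approx -5.1405 \cdot 10^{-6}$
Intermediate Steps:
$a{\left(R \right)} = - \frac{10}{3} + \frac{2 R}{3}$ ($a{\left(R \right)} = 2 - \frac{\left(-4\right) \left(-8 + R\right)}{6} = 2 - \frac{32 - 4 R}{6} = 2 + \left(- \frac{16}{3} + \frac{2 R}{3}\right) = - \frac{10}{3} + \frac{2 R}{3}$)
$\frac{1}{a{\left(\frac{-158 + t}{-137 - 452} \right)} - 194531} = \frac{1}{\left(- \frac{10}{3} + \frac{2 \frac{-158 + 185}{-137 - 452}}{3}\right) - 194531} = \frac{1}{\left(- \frac{10}{3} + \frac{2 \frac{27}{-589}}{3}\right) - 194531} = \frac{1}{\left(- \frac{10}{3} + \frac{2 \cdot 27 \left(- \frac{1}{589}\right)}{3}\right) - 194531} = \frac{1}{\left(- \frac{10}{3} + \frac{2}{3} \left(- \frac{27}{589}\right)\right) - 194531} = \frac{1}{\left(- \frac{10}{3} - \frac{18}{589}\right) - 194531} = \frac{1}{- \frac{5944}{1767} - 194531} = \frac{1}{- \frac{343742221}{1767}} = - \frac{1767}{343742221}$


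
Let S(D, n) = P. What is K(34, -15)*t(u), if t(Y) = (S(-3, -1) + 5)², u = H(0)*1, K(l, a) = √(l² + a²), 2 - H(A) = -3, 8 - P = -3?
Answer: 256*√1381 ≈ 9513.4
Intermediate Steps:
P = 11 (P = 8 - 1*(-3) = 8 + 3 = 11)
H(A) = 5 (H(A) = 2 - 1*(-3) = 2 + 3 = 5)
K(l, a) = √(a² + l²)
S(D, n) = 11
u = 5 (u = 5*1 = 5)
t(Y) = 256 (t(Y) = (11 + 5)² = 16² = 256)
K(34, -15)*t(u) = √((-15)² + 34²)*256 = √(225 + 1156)*256 = √1381*256 = 256*√1381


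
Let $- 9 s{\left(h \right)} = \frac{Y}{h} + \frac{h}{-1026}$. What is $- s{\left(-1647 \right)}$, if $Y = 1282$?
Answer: $\frac{51751}{563274} \approx 0.091875$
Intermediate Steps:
$s{\left(h \right)} = - \frac{1282}{9 h} + \frac{h}{9234}$ ($s{\left(h \right)} = - \frac{\frac{1282}{h} + \frac{h}{-1026}}{9} = - \frac{\frac{1282}{h} + h \left(- \frac{1}{1026}\right)}{9} = - \frac{\frac{1282}{h} - \frac{h}{1026}}{9} = - \frac{1282}{9 h} + \frac{h}{9234}$)
$- s{\left(-1647 \right)} = - \frac{-1315332 + \left(-1647\right)^{2}}{9234 \left(-1647\right)} = - \frac{\left(-1\right) \left(-1315332 + 2712609\right)}{9234 \cdot 1647} = - \frac{\left(-1\right) 1397277}{9234 \cdot 1647} = \left(-1\right) \left(- \frac{51751}{563274}\right) = \frac{51751}{563274}$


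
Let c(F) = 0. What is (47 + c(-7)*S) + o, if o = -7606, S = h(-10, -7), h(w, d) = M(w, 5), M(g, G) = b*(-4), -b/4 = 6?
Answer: -7559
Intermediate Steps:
b = -24 (b = -4*6 = -24)
M(g, G) = 96 (M(g, G) = -24*(-4) = 96)
h(w, d) = 96
S = 96
(47 + c(-7)*S) + o = (47 + 0*96) - 7606 = (47 + 0) - 7606 = 47 - 7606 = -7559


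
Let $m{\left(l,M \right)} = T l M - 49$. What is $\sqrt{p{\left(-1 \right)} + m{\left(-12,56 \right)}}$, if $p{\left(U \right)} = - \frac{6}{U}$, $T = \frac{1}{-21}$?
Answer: $i \sqrt{11} \approx 3.3166 i$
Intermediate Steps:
$T = - \frac{1}{21} \approx -0.047619$
$m{\left(l,M \right)} = -49 - \frac{M l}{21}$ ($m{\left(l,M \right)} = - \frac{l}{21} M - 49 = - \frac{M l}{21} - 49 = -49 - \frac{M l}{21}$)
$\sqrt{p{\left(-1 \right)} + m{\left(-12,56 \right)}} = \sqrt{- \frac{6}{-1} - \left(49 + \frac{8}{3} \left(-12\right)\right)} = \sqrt{\left(-6\right) \left(-1\right) + \left(-49 + 32\right)} = \sqrt{6 - 17} = \sqrt{-11} = i \sqrt{11}$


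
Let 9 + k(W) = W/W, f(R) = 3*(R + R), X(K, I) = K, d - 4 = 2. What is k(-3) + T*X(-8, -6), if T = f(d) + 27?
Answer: -512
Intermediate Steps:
d = 6 (d = 4 + 2 = 6)
f(R) = 6*R (f(R) = 3*(2*R) = 6*R)
T = 63 (T = 6*6 + 27 = 36 + 27 = 63)
k(W) = -8 (k(W) = -9 + W/W = -9 + 1 = -8)
k(-3) + T*X(-8, -6) = -8 + 63*(-8) = -8 - 504 = -512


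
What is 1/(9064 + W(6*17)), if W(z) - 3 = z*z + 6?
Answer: 1/19477 ≈ 5.1343e-5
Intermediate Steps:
W(z) = 9 + z**2 (W(z) = 3 + (z*z + 6) = 3 + (z**2 + 6) = 3 + (6 + z**2) = 9 + z**2)
1/(9064 + W(6*17)) = 1/(9064 + (9 + (6*17)**2)) = 1/(9064 + (9 + 102**2)) = 1/(9064 + (9 + 10404)) = 1/(9064 + 10413) = 1/19477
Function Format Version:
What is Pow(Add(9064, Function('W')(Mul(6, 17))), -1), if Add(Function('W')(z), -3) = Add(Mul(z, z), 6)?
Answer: Rational(1, 19477) ≈ 5.1343e-5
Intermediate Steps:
Function('W')(z) = Add(9, Pow(z, 2)) (Function('W')(z) = Add(3, Add(Mul(z, z), 6)) = Add(3, Add(Pow(z, 2), 6)) = Add(3, Add(6, Pow(z, 2))) = Add(9, Pow(z, 2)))
Pow(Add(9064, Function('W')(Mul(6, 17))), -1) = Pow(Add(9064, Add(9, Pow(Mul(6, 17), 2))), -1) = Pow(Add(9064, Add(9, Pow(102, 2))), -1) = Pow(Add(9064, Add(9, 10404)), -1) = Pow(Add(9064, 10413), -1) = Pow(19477, -1) = Rational(1, 19477)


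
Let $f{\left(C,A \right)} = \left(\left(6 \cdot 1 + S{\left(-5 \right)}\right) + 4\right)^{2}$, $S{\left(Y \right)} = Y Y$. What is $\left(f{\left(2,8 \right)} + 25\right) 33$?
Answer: $41250$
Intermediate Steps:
$S{\left(Y \right)} = Y^{2}$
$f{\left(C,A \right)} = 1225$ ($f{\left(C,A \right)} = \left(\left(6 \cdot 1 + \left(-5\right)^{2}\right) + 4\right)^{2} = \left(\left(6 + 25\right) + 4\right)^{2} = \left(31 + 4\right)^{2} = 35^{2} = 1225$)
$\left(f{\left(2,8 \right)} + 25\right) 33 = \left(1225 + 25\right) 33 = 1250 \cdot 33 = 41250$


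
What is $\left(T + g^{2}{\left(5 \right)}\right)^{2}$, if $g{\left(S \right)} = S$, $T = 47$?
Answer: $5184$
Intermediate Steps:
$\left(T + g^{2}{\left(5 \right)}\right)^{2} = \left(47 + 5^{2}\right)^{2} = \left(47 + 25\right)^{2} = 72^{2} = 5184$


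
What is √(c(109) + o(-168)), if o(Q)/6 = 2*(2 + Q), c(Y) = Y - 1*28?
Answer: 7*I*√39 ≈ 43.715*I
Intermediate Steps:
c(Y) = -28 + Y (c(Y) = Y - 28 = -28 + Y)
o(Q) = 24 + 12*Q (o(Q) = 6*(2*(2 + Q)) = 6*(4 + 2*Q) = 24 + 12*Q)
√(c(109) + o(-168)) = √((-28 + 109) + (24 + 12*(-168))) = √(81 + (24 - 2016)) = √(81 - 1992) = √(-1911) = 7*I*√39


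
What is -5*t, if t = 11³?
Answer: -6655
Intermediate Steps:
t = 1331
-5*t = -5*1331 = -6655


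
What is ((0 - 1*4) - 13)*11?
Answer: -187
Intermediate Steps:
((0 - 1*4) - 13)*11 = ((0 - 4) - 13)*11 = (-4 - 13)*11 = -17*11 = -187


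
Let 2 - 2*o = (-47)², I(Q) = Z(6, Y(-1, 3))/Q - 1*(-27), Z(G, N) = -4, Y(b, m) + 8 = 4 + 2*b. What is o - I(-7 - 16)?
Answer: -52011/46 ≈ -1130.7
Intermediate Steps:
Y(b, m) = -4 + 2*b (Y(b, m) = -8 + (4 + 2*b) = -4 + 2*b)
I(Q) = 27 - 4/Q (I(Q) = -4/Q - 1*(-27) = -4/Q + 27 = 27 - 4/Q)
o = -2207/2 (o = 1 - ½*(-47)² = 1 - ½*2209 = 1 - 2209/2 = -2207/2 ≈ -1103.5)
o - I(-7 - 16) = -2207/2 - (27 - 4/(-7 - 16)) = -2207/2 - (27 - 4/(-23)) = -2207/2 - (27 - 4*(-1/23)) = -2207/2 - (27 + 4/23) = -2207/2 - 1*625/23 = -2207/2 - 625/23 = -52011/46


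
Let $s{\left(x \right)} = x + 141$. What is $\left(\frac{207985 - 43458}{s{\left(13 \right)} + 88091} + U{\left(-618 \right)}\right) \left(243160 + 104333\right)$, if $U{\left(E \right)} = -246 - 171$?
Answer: $- \frac{4243310923178}{29415} \approx -1.4426 \cdot 10^{8}$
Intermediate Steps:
$s{\left(x \right)} = 141 + x$
$U{\left(E \right)} = -417$
$\left(\frac{207985 - 43458}{s{\left(13 \right)} + 88091} + U{\left(-618 \right)}\right) \left(243160 + 104333\right) = \left(\frac{207985 - 43458}{\left(141 + 13\right) + 88091} - 417\right) \left(243160 + 104333\right) = \left(\frac{164527}{154 + 88091} - 417\right) 347493 = \left(\frac{164527}{88245} - 417\right) 347493 = \left(- \frac{36633638}{88245}\right) 347493 = - \frac{4243310923178}{29415}$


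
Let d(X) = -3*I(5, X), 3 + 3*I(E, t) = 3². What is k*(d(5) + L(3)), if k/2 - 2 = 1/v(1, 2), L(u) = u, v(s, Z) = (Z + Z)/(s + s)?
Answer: -15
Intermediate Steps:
I(E, t) = 2 (I(E, t) = -1 + (⅓)*3² = -1 + (⅓)*9 = -1 + 3 = 2)
d(X) = -6 (d(X) = -3*2 = -6)
v(s, Z) = Z/s (v(s, Z) = (2*Z)/((2*s)) = (2*Z)*(1/(2*s)) = Z/s)
k = 5 (k = 4 + 2/((2/1)) = 4 + 2/((2*1)) = 4 + 2/2 = 4 + 2*(½) = 4 + 1 = 5)
k*(d(5) + L(3)) = 5*(-6 + 3) = 5*(-3) = -15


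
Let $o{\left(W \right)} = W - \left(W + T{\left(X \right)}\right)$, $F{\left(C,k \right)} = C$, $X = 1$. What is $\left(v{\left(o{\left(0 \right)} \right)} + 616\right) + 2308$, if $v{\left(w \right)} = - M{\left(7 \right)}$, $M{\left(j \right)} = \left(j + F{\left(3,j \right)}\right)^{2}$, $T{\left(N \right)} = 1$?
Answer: $2824$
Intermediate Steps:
$o{\left(W \right)} = -1$ ($o{\left(W \right)} = W - \left(W + 1\right) = W - \left(1 + W\right) = -1$)
$M{\left(j \right)} = \left(3 + j\right)^{2}$ ($M{\left(j \right)} = \left(j + 3\right)^{2} = \left(3 + j\right)^{2}$)
$v{\left(w \right)} = -100$ ($v{\left(w \right)} = - \left(3 + 7\right)^{2} = - 10^{2} = \left(-1\right) 100 = -100$)
$\left(v{\left(o{\left(0 \right)} \right)} + 616\right) + 2308 = \left(-100 + 616\right) + 2308 = 516 + 2308 = 2824$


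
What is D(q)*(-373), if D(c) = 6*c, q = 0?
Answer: 0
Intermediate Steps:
D(q)*(-373) = (6*0)*(-373) = 0*(-373) = 0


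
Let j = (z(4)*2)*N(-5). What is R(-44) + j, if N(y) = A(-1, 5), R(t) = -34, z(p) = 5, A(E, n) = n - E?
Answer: 26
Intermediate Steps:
N(y) = 6 (N(y) = 5 - 1*(-1) = 5 + 1 = 6)
j = 60 (j = (5*2)*6 = 10*6 = 60)
R(-44) + j = -34 + 60 = 26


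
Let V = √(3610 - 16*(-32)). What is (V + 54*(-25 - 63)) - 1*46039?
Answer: -50791 + 3*√458 ≈ -50727.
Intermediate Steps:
V = 3*√458 (V = √(3610 + 512) = √4122 = 3*√458 ≈ 64.203)
(V + 54*(-25 - 63)) - 1*46039 = (3*√458 + 54*(-25 - 63)) - 1*46039 = (3*√458 + 54*(-88)) - 46039 = (3*√458 - 4752) - 46039 = (-4752 + 3*√458) - 46039 = -50791 + 3*√458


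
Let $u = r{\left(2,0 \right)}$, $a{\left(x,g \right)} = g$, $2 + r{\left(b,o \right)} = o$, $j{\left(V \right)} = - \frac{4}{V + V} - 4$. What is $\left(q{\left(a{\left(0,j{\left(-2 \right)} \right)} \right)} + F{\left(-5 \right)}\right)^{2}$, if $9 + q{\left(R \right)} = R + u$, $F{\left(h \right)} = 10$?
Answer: $16$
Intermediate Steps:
$j{\left(V \right)} = -4 - \frac{2}{V}$ ($j{\left(V \right)} = - \frac{4}{2 V} - 4 = - 4 \frac{1}{2 V} - 4 = - \frac{2}{V} - 4 = -4 - \frac{2}{V}$)
$r{\left(b,o \right)} = -2 + o$
$u = -2$ ($u = -2 + 0 = -2$)
$q{\left(R \right)} = -11 + R$ ($q{\left(R \right)} = -9 + \left(R - 2\right) = -9 + \left(-2 + R\right) = -11 + R$)
$\left(q{\left(a{\left(0,j{\left(-2 \right)} \right)} \right)} + F{\left(-5 \right)}\right)^{2} = \left(\left(-11 - \left(4 + \frac{2}{-2}\right)\right) + 10\right)^{2} = \left(\left(-11 - 3\right) + 10\right)^{2} = \left(-14 + 10\right)^{2} = \left(-4\right)^{2} = 16$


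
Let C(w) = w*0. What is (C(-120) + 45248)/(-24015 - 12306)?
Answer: -45248/36321 ≈ -1.2458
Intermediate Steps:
C(w) = 0
(C(-120) + 45248)/(-24015 - 12306) = (0 + 45248)/(-24015 - 12306) = 45248/(-36321) = 45248*(-1/36321) = -45248/36321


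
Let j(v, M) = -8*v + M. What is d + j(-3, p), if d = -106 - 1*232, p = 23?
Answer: -291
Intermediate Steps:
j(v, M) = M - 8*v
d = -338 (d = -106 - 232 = -338)
d + j(-3, p) = -338 + (23 - 8*(-3)) = -338 + (23 + 24) = -338 + 47 = -291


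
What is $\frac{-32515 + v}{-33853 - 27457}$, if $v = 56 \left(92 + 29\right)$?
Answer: $\frac{25739}{61310} \approx 0.41982$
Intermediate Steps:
$v = 6776$ ($v = 56 \cdot 121 = 6776$)
$\frac{-32515 + v}{-33853 - 27457} = \frac{-32515 + 6776}{-33853 - 27457} = - \frac{25739}{-61310} = \left(-25739\right) \left(- \frac{1}{61310}\right) = \frac{25739}{61310}$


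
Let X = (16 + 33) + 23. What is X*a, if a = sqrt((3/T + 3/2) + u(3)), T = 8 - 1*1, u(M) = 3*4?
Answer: 36*sqrt(2730)/7 ≈ 268.71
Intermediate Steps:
u(M) = 12
T = 7 (T = 8 - 1 = 7)
a = sqrt(2730)/14 (a = sqrt((3/7 + 3/2) + 12) = sqrt(27/14 + 12) = sqrt(195/14) = sqrt(2730)/14 ≈ 3.7321)
X = 72 (X = 49 + 23 = 72)
X*a = 72*(sqrt(2730)/14) = 36*sqrt(2730)/7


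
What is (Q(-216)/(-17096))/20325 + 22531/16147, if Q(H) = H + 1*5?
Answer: 7828989669217/5610698201400 ≈ 1.3954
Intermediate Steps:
Q(H) = 5 + H (Q(H) = H + 5 = 5 + H)
(Q(-216)/(-17096))/20325 + 22531/16147 = ((5 - 216)/(-17096))/20325 + 22531/16147 = -211*(-1/17096)*(1/20325) + 22531*(1/16147) = (211/17096)*(1/20325) + 22531/16147 = 211/347476200 + 22531/16147 = 7828989669217/5610698201400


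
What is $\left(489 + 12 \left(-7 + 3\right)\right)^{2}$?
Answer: $194481$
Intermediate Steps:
$\left(489 + 12 \left(-7 + 3\right)\right)^{2} = \left(489 + 12 \left(-4\right)\right)^{2} = \left(489 - 48\right)^{2} = 441^{2} = 194481$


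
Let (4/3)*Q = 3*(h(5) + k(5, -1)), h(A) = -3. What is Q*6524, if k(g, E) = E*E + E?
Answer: -44037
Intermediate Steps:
k(g, E) = E + E**2 (k(g, E) = E**2 + E = E + E**2)
Q = -27/4 (Q = 3*(3*(-3 - (1 - 1)))/4 = 3*(3*(-3 - 1*0))/4 = 3*(3*(-3 + 0))/4 = 3*(3*(-3))/4 = (3/4)*(-9) = -27/4 ≈ -6.7500)
Q*6524 = -27/4*6524 = -44037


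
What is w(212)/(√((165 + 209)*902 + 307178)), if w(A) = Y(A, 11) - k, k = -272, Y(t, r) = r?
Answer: 283*√71614/214842 ≈ 0.35251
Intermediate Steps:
w(A) = 283 (w(A) = 11 - 1*(-272) = 11 + 272 = 283)
w(212)/(√((165 + 209)*902 + 307178)) = 283/(√((165 + 209)*902 + 307178)) = 283/(√(374*902 + 307178)) = 283/(√(337348 + 307178)) = 283/(√644526) = 283/((3*√71614)) = 283*(√71614/214842) = 283*√71614/214842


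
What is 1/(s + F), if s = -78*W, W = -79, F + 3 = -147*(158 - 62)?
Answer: -1/7953 ≈ -0.00012574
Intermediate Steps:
F = -14115 (F = -3 - 147*(158 - 62) = -3 - 147*96 = -3 - 14112 = -14115)
s = 6162 (s = -78*(-79) = 6162)
1/(s + F) = 1/(6162 - 14115) = 1/(-7953) = -1/7953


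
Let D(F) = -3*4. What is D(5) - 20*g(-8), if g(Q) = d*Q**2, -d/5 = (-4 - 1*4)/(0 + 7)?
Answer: -51284/7 ≈ -7326.3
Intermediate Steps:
d = 40/7 (d = -5*(-4 - 1*4)/(0 + 7) = -5*(-4 - 4)/7 = -(-40)/7 = -5*(-8/7) = 40/7 ≈ 5.7143)
D(F) = -12
g(Q) = 40*Q**2/7
D(5) - 20*g(-8) = -12 - 800*(-8)**2/7 = -12 - 800*64/7 = -12 - 20*2560/7 = -12 - 51200/7 = -51284/7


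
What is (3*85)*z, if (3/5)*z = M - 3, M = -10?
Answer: -5525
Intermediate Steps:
z = -65/3 (z = 5*(-10 - 3)/3 = (5/3)*(-13) = -65/3 ≈ -21.667)
(3*85)*z = (3*85)*(-65/3) = 255*(-65/3) = -5525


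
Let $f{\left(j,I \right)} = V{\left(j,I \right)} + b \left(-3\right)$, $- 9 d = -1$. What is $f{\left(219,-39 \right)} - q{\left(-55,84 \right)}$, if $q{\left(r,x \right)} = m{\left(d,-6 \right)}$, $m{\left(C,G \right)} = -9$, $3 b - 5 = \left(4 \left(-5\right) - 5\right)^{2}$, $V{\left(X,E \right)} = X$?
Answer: $-402$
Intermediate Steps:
$d = \frac{1}{9}$ ($d = \left(- \frac{1}{9}\right) \left(-1\right) = \frac{1}{9} \approx 0.11111$)
$b = 210$ ($b = \frac{5}{3} + \frac{\left(4 \left(-5\right) - 5\right)^{2}}{3} = \frac{5}{3} + \frac{\left(-20 - 5\right)^{2}}{3} = \frac{5}{3} + \frac{\left(-25\right)^{2}}{3} = \frac{5}{3} + \frac{1}{3} \cdot 625 = \frac{5}{3} + \frac{625}{3} = 210$)
$q{\left(r,x \right)} = -9$
$f{\left(j,I \right)} = -630 + j$ ($f{\left(j,I \right)} = j + 210 \left(-3\right) = j - 630 = -630 + j$)
$f{\left(219,-39 \right)} - q{\left(-55,84 \right)} = \left(-630 + 219\right) - -9 = -411 + 9 = -402$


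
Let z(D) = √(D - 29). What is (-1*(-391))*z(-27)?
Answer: 782*I*√14 ≈ 2926.0*I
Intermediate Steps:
z(D) = √(-29 + D)
(-1*(-391))*z(-27) = (-1*(-391))*√(-29 - 27) = 391*√(-56) = 391*(2*I*√14) = 782*I*√14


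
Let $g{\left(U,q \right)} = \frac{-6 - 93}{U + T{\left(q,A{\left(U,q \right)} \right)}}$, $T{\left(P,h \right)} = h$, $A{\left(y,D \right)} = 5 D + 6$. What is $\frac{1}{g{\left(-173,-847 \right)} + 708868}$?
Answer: $\frac{4402}{3120437035} \approx 1.4107 \cdot 10^{-6}$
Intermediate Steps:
$A{\left(y,D \right)} = 6 + 5 D$
$g{\left(U,q \right)} = - \frac{99}{6 + U + 5 q}$ ($g{\left(U,q \right)} = \frac{-6 - 93}{U + \left(6 + 5 q\right)} = - \frac{99}{6 + U + 5 q}$)
$\frac{1}{g{\left(-173,-847 \right)} + 708868} = \frac{1}{- \frac{99}{6 - 173 + 5 \left(-847\right)} + 708868} = \frac{1}{- \frac{99}{6 - 173 - 4235} + 708868} = \frac{1}{- \frac{99}{-4402} + 708868} = \frac{1}{\left(-99\right) \left(- \frac{1}{4402}\right) + 708868} = \frac{1}{\frac{99}{4402} + 708868} = \frac{1}{\frac{3120437035}{4402}} = \frac{4402}{3120437035}$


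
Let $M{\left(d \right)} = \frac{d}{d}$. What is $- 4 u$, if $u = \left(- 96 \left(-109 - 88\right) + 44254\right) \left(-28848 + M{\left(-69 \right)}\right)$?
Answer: $7288598408$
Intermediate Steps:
$M{\left(d \right)} = 1$
$u = -1822149602$ ($u = \left(- 96 \left(-109 - 88\right) + 44254\right) \left(-28848 + 1\right) = \left(\left(-96\right) \left(-197\right) + 44254\right) \left(-28847\right) = \left(18912 + 44254\right) \left(-28847\right) = 63166 \left(-28847\right) = -1822149602$)
$- 4 u = \left(-4\right) \left(-1822149602\right) = 7288598408$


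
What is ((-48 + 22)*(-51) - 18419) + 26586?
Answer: 9493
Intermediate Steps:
((-48 + 22)*(-51) - 18419) + 26586 = (-26*(-51) - 18419) + 26586 = (1326 - 18419) + 26586 = -17093 + 26586 = 9493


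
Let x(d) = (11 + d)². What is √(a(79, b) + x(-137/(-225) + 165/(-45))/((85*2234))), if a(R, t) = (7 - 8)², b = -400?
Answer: √1826053376401910/42725250 ≈ 1.0002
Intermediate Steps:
a(R, t) = 1 (a(R, t) = (-1)² = 1)
√(a(79, b) + x(-137/(-225) + 165/(-45))/((85*2234))) = √(1 + (11 + (-137/(-225) + 165/(-45)))²/((85*2234))) = √(1 + (11 + (-137*(-1/225) + 165*(-1/45)))²/189890) = √(1 + (11 + (137/225 - 11/3))²*(1/189890)) = √(1 + (11 - 688/225)²*(1/189890)) = √(1 + (1787/225)²*(1/189890)) = √(1 + (3193369/50625)*(1/189890)) = √(1 + 3193369/9613181250) = √(9616374619/9613181250) = √1826053376401910/42725250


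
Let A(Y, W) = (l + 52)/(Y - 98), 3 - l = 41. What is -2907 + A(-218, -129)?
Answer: -459313/158 ≈ -2907.0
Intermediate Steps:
l = -38 (l = 3 - 1*41 = 3 - 41 = -38)
A(Y, W) = 14/(-98 + Y) (A(Y, W) = (-38 + 52)/(Y - 98) = 14/(-98 + Y))
-2907 + A(-218, -129) = -2907 + 14/(-98 - 218) = -2907 + 14/(-316) = -2907 + 14*(-1/316) = -2907 - 7/158 = -459313/158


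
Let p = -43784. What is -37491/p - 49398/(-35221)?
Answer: 3483312543/1542116264 ≈ 2.2588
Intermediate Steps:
-37491/p - 49398/(-35221) = -37491/(-43784) - 49398/(-35221) = -37491*(-1/43784) - 49398*(-1/35221) = 37491/43784 + 49398/35221 = 3483312543/1542116264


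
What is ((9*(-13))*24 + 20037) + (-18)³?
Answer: 11397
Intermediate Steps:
((9*(-13))*24 + 20037) + (-18)³ = (-117*24 + 20037) - 5832 = (-2808 + 20037) - 5832 = 17229 - 5832 = 11397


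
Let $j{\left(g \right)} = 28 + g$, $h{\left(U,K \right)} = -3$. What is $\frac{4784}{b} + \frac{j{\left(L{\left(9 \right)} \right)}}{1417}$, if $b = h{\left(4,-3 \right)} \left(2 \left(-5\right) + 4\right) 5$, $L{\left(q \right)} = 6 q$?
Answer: $\frac{3393154}{63765} \approx 53.213$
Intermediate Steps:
$b = 90$ ($b = - 3 \left(2 \left(-5\right) + 4\right) 5 = - 3 \left(-10 + 4\right) 5 = \left(-3\right) \left(-6\right) 5 = 18 \cdot 5 = 90$)
$\frac{4784}{b} + \frac{j{\left(L{\left(9 \right)} \right)}}{1417} = \frac{4784}{90} + \frac{28 + 6 \cdot 9}{1417} = 4784 \cdot \frac{1}{90} + \left(28 + 54\right) \frac{1}{1417} = \frac{2392}{45} + 82 \cdot \frac{1}{1417} = \frac{2392}{45} + \frac{82}{1417} = \frac{3393154}{63765}$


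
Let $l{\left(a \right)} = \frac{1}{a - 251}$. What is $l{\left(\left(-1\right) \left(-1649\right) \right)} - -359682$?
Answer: $\frac{502835437}{1398} \approx 3.5968 \cdot 10^{5}$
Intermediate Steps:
$l{\left(a \right)} = \frac{1}{-251 + a}$
$l{\left(\left(-1\right) \left(-1649\right) \right)} - -359682 = \frac{1}{-251 - -1649} - -359682 = \frac{1}{-251 + 1649} + 359682 = \frac{1}{1398} + 359682 = \frac{502835437}{1398}$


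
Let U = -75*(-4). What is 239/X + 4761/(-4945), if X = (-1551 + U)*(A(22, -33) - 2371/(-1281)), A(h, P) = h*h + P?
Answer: -50095765933/52009044810 ≈ -0.96321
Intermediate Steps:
A(h, P) = P + h² (A(h, P) = h² + P = P + h²)
U = 300
X = -241902534/427 (X = (-1551 + 300)*((-33 + 22²) - 2371/(-1281)) = -1251*((-33 + 484) - 2371*(-1/1281)) = -1251*(451 + 2371/1281) = -1251*580102/1281 = -241902534/427 ≈ -5.6652e+5)
239/X + 4761/(-4945) = 239/(-241902534/427) + 4761/(-4945) = 239*(-427/241902534) + 4761*(-1/4945) = -102053/241902534 - 207/215 = -50095765933/52009044810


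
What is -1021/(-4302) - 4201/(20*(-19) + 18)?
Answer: 4610576/389331 ≈ 11.842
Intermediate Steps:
-1021/(-4302) - 4201/(20*(-19) + 18) = -1021*(-1/4302) - 4201/(-380 + 18) = 1021/4302 - 4201/(-362) = 1021/4302 - 4201*(-1/362) = 1021/4302 + 4201/362 = 4610576/389331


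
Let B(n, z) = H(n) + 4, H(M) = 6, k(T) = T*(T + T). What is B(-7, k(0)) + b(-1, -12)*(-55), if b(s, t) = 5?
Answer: -265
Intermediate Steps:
k(T) = 2*T**2 (k(T) = T*(2*T) = 2*T**2)
B(n, z) = 10 (B(n, z) = 6 + 4 = 10)
B(-7, k(0)) + b(-1, -12)*(-55) = 10 + 5*(-55) = 10 - 275 = -265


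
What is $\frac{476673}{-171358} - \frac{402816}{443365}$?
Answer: $- \frac{280365868773}{75974139670} \approx -3.6903$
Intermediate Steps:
$\frac{476673}{-171358} - \frac{402816}{443365} = 476673 \left(- \frac{1}{171358}\right) - \frac{402816}{443365} = - \frac{476673}{171358} - \frac{402816}{443365} = - \frac{280365868773}{75974139670}$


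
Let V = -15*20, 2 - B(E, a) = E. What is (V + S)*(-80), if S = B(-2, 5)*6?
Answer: 22080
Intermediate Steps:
B(E, a) = 2 - E
S = 24 (S = (2 - 1*(-2))*6 = (2 + 2)*6 = 4*6 = 24)
V = -300
(V + S)*(-80) = (-300 + 24)*(-80) = -276*(-80) = 22080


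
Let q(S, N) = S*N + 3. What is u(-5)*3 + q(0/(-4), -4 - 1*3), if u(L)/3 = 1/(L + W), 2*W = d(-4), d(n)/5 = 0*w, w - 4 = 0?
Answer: 6/5 ≈ 1.2000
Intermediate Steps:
w = 4 (w = 4 + 0 = 4)
d(n) = 0 (d(n) = 5*(0*4) = 5*0 = 0)
W = 0 (W = (1/2)*0 = 0)
u(L) = 3/L (u(L) = 3/(L + 0) = 3/L)
q(S, N) = 3 + N*S (q(S, N) = N*S + 3 = 3 + N*S)
u(-5)*3 + q(0/(-4), -4 - 1*3) = (3/(-5))*3 + (3 + (-4 - 1*3)*(0/(-4))) = (3*(-1/5))*3 + (3 + (-4 - 3)*(0*(-1/4))) = -3/5*3 + (3 - 7*0) = -9/5 + (3 + 0) = -9/5 + 3 = 6/5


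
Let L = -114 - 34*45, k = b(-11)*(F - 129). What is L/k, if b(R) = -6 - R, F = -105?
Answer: 274/195 ≈ 1.4051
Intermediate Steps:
k = -1170 (k = (-6 - 1*(-11))*(-105 - 129) = (-6 + 11)*(-234) = 5*(-234) = -1170)
L = -1644 (L = -114 - 1530 = -1644)
L/k = -1644/(-1170) = -1644*(-1/1170) = 274/195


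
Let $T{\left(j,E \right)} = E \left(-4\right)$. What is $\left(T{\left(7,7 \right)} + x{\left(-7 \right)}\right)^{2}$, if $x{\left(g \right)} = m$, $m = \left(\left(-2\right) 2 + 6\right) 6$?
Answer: $256$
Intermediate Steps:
$m = 12$ ($m = \left(-4 + 6\right) 6 = 2 \cdot 6 = 12$)
$T{\left(j,E \right)} = - 4 E$
$x{\left(g \right)} = 12$
$\left(T{\left(7,7 \right)} + x{\left(-7 \right)}\right)^{2} = \left(\left(-4\right) 7 + 12\right)^{2} = \left(-28 + 12\right)^{2} = \left(-16\right)^{2} = 256$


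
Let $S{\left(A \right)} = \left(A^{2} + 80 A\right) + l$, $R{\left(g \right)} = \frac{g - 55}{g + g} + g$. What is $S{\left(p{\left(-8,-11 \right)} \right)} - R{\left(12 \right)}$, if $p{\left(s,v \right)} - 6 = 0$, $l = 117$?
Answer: $\frac{14947}{24} \approx 622.79$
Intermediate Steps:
$p{\left(s,v \right)} = 6$ ($p{\left(s,v \right)} = 6 + 0 = 6$)
$R{\left(g \right)} = g + \frac{-55 + g}{2 g}$ ($R{\left(g \right)} = \frac{g - 55}{2 g} + g = \left(g - 55\right) \frac{1}{2 g} + g = \left(-55 + g\right) \frac{1}{2 g} + g = \frac{-55 + g}{2 g} + g = g + \frac{-55 + g}{2 g}$)
$S{\left(A \right)} = 117 + A^{2} + 80 A$ ($S{\left(A \right)} = \left(A^{2} + 80 A\right) + 117 = 117 + A^{2} + 80 A$)
$S{\left(p{\left(-8,-11 \right)} \right)} - R{\left(12 \right)} = \left(117 + 6^{2} + 80 \cdot 6\right) - \left(\frac{1}{2} + 12 - \frac{55}{2 \cdot 12}\right) = \left(117 + 36 + 480\right) - \left(\frac{1}{2} + 12 - \frac{55}{24}\right) = 633 - \left(\frac{1}{2} + 12 - \frac{55}{24}\right) = 633 - \frac{245}{24} = \frac{14947}{24}$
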